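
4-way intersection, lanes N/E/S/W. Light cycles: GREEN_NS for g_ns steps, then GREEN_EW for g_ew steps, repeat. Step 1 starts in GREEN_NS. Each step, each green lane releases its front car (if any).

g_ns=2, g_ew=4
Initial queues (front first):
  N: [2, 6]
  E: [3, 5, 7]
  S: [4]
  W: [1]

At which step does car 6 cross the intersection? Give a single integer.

Step 1 [NS]: N:car2-GO,E:wait,S:car4-GO,W:wait | queues: N=1 E=3 S=0 W=1
Step 2 [NS]: N:car6-GO,E:wait,S:empty,W:wait | queues: N=0 E=3 S=0 W=1
Step 3 [EW]: N:wait,E:car3-GO,S:wait,W:car1-GO | queues: N=0 E=2 S=0 W=0
Step 4 [EW]: N:wait,E:car5-GO,S:wait,W:empty | queues: N=0 E=1 S=0 W=0
Step 5 [EW]: N:wait,E:car7-GO,S:wait,W:empty | queues: N=0 E=0 S=0 W=0
Car 6 crosses at step 2

2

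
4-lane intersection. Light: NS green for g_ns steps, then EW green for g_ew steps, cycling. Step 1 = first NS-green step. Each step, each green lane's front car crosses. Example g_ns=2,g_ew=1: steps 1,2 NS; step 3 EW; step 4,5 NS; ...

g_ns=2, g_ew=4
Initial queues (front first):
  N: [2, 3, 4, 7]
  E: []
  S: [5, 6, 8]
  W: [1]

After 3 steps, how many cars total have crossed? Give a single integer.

Answer: 5

Derivation:
Step 1 [NS]: N:car2-GO,E:wait,S:car5-GO,W:wait | queues: N=3 E=0 S=2 W=1
Step 2 [NS]: N:car3-GO,E:wait,S:car6-GO,W:wait | queues: N=2 E=0 S=1 W=1
Step 3 [EW]: N:wait,E:empty,S:wait,W:car1-GO | queues: N=2 E=0 S=1 W=0
Cars crossed by step 3: 5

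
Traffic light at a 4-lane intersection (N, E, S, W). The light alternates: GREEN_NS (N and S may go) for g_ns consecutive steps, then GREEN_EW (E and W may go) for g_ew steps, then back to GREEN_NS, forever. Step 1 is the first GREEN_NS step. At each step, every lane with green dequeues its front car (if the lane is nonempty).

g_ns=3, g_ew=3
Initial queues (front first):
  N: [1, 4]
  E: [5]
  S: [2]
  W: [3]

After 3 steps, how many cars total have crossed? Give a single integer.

Step 1 [NS]: N:car1-GO,E:wait,S:car2-GO,W:wait | queues: N=1 E=1 S=0 W=1
Step 2 [NS]: N:car4-GO,E:wait,S:empty,W:wait | queues: N=0 E=1 S=0 W=1
Step 3 [NS]: N:empty,E:wait,S:empty,W:wait | queues: N=0 E=1 S=0 W=1
Cars crossed by step 3: 3

Answer: 3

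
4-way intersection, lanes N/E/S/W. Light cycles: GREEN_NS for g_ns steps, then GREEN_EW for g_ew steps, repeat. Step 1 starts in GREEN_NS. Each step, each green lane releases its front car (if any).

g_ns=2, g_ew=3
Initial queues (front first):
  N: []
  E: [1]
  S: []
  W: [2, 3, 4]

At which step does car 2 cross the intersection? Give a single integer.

Step 1 [NS]: N:empty,E:wait,S:empty,W:wait | queues: N=0 E=1 S=0 W=3
Step 2 [NS]: N:empty,E:wait,S:empty,W:wait | queues: N=0 E=1 S=0 W=3
Step 3 [EW]: N:wait,E:car1-GO,S:wait,W:car2-GO | queues: N=0 E=0 S=0 W=2
Step 4 [EW]: N:wait,E:empty,S:wait,W:car3-GO | queues: N=0 E=0 S=0 W=1
Step 5 [EW]: N:wait,E:empty,S:wait,W:car4-GO | queues: N=0 E=0 S=0 W=0
Car 2 crosses at step 3

3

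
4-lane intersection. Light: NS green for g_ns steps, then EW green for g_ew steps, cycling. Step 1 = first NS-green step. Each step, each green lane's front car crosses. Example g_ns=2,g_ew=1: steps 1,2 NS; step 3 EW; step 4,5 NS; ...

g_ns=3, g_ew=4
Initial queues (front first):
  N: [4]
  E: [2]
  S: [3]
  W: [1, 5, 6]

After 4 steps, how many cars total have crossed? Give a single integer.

Step 1 [NS]: N:car4-GO,E:wait,S:car3-GO,W:wait | queues: N=0 E=1 S=0 W=3
Step 2 [NS]: N:empty,E:wait,S:empty,W:wait | queues: N=0 E=1 S=0 W=3
Step 3 [NS]: N:empty,E:wait,S:empty,W:wait | queues: N=0 E=1 S=0 W=3
Step 4 [EW]: N:wait,E:car2-GO,S:wait,W:car1-GO | queues: N=0 E=0 S=0 W=2
Cars crossed by step 4: 4

Answer: 4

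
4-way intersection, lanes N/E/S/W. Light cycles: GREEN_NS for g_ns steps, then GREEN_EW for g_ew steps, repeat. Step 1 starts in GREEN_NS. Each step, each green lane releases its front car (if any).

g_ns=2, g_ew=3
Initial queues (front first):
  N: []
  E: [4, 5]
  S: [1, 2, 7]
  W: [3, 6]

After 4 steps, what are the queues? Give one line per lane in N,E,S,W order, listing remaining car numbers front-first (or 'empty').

Step 1 [NS]: N:empty,E:wait,S:car1-GO,W:wait | queues: N=0 E=2 S=2 W=2
Step 2 [NS]: N:empty,E:wait,S:car2-GO,W:wait | queues: N=0 E=2 S=1 W=2
Step 3 [EW]: N:wait,E:car4-GO,S:wait,W:car3-GO | queues: N=0 E=1 S=1 W=1
Step 4 [EW]: N:wait,E:car5-GO,S:wait,W:car6-GO | queues: N=0 E=0 S=1 W=0

N: empty
E: empty
S: 7
W: empty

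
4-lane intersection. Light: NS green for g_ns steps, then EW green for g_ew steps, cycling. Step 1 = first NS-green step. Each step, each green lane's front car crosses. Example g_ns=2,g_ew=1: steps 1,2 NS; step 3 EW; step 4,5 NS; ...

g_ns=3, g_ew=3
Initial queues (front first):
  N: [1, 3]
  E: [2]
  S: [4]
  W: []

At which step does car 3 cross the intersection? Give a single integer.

Step 1 [NS]: N:car1-GO,E:wait,S:car4-GO,W:wait | queues: N=1 E=1 S=0 W=0
Step 2 [NS]: N:car3-GO,E:wait,S:empty,W:wait | queues: N=0 E=1 S=0 W=0
Step 3 [NS]: N:empty,E:wait,S:empty,W:wait | queues: N=0 E=1 S=0 W=0
Step 4 [EW]: N:wait,E:car2-GO,S:wait,W:empty | queues: N=0 E=0 S=0 W=0
Car 3 crosses at step 2

2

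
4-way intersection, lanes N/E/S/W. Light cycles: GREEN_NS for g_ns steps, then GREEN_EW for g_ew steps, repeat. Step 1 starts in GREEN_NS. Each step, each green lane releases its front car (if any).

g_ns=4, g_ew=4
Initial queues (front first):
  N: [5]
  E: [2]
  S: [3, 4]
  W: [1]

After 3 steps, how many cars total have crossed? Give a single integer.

Answer: 3

Derivation:
Step 1 [NS]: N:car5-GO,E:wait,S:car3-GO,W:wait | queues: N=0 E=1 S=1 W=1
Step 2 [NS]: N:empty,E:wait,S:car4-GO,W:wait | queues: N=0 E=1 S=0 W=1
Step 3 [NS]: N:empty,E:wait,S:empty,W:wait | queues: N=0 E=1 S=0 W=1
Cars crossed by step 3: 3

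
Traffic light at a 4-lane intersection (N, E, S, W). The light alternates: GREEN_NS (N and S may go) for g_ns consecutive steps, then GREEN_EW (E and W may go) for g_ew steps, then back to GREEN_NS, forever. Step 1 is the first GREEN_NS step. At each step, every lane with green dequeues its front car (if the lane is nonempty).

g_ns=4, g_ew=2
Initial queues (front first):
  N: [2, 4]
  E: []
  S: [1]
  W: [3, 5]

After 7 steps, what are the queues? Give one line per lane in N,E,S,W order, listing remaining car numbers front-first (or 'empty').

Step 1 [NS]: N:car2-GO,E:wait,S:car1-GO,W:wait | queues: N=1 E=0 S=0 W=2
Step 2 [NS]: N:car4-GO,E:wait,S:empty,W:wait | queues: N=0 E=0 S=0 W=2
Step 3 [NS]: N:empty,E:wait,S:empty,W:wait | queues: N=0 E=0 S=0 W=2
Step 4 [NS]: N:empty,E:wait,S:empty,W:wait | queues: N=0 E=0 S=0 W=2
Step 5 [EW]: N:wait,E:empty,S:wait,W:car3-GO | queues: N=0 E=0 S=0 W=1
Step 6 [EW]: N:wait,E:empty,S:wait,W:car5-GO | queues: N=0 E=0 S=0 W=0

N: empty
E: empty
S: empty
W: empty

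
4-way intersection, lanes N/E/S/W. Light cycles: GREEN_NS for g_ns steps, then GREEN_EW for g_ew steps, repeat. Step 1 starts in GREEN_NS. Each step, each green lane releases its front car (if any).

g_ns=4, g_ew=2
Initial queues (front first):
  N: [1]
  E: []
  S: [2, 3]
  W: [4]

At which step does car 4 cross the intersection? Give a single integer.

Step 1 [NS]: N:car1-GO,E:wait,S:car2-GO,W:wait | queues: N=0 E=0 S=1 W=1
Step 2 [NS]: N:empty,E:wait,S:car3-GO,W:wait | queues: N=0 E=0 S=0 W=1
Step 3 [NS]: N:empty,E:wait,S:empty,W:wait | queues: N=0 E=0 S=0 W=1
Step 4 [NS]: N:empty,E:wait,S:empty,W:wait | queues: N=0 E=0 S=0 W=1
Step 5 [EW]: N:wait,E:empty,S:wait,W:car4-GO | queues: N=0 E=0 S=0 W=0
Car 4 crosses at step 5

5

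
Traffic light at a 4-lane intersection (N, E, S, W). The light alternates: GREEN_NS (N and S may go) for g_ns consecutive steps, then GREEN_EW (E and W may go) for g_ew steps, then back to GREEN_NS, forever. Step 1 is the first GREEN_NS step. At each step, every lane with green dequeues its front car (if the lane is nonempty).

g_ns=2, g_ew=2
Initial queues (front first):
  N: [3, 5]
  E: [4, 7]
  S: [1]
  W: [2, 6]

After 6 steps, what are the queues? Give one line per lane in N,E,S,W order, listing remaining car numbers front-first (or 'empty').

Step 1 [NS]: N:car3-GO,E:wait,S:car1-GO,W:wait | queues: N=1 E=2 S=0 W=2
Step 2 [NS]: N:car5-GO,E:wait,S:empty,W:wait | queues: N=0 E=2 S=0 W=2
Step 3 [EW]: N:wait,E:car4-GO,S:wait,W:car2-GO | queues: N=0 E=1 S=0 W=1
Step 4 [EW]: N:wait,E:car7-GO,S:wait,W:car6-GO | queues: N=0 E=0 S=0 W=0

N: empty
E: empty
S: empty
W: empty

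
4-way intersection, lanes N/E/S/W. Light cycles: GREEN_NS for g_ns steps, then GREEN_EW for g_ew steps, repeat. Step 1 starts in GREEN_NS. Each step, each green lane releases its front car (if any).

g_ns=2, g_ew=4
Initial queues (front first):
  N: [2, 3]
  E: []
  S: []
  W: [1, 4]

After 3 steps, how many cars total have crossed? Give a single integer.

Step 1 [NS]: N:car2-GO,E:wait,S:empty,W:wait | queues: N=1 E=0 S=0 W=2
Step 2 [NS]: N:car3-GO,E:wait,S:empty,W:wait | queues: N=0 E=0 S=0 W=2
Step 3 [EW]: N:wait,E:empty,S:wait,W:car1-GO | queues: N=0 E=0 S=0 W=1
Cars crossed by step 3: 3

Answer: 3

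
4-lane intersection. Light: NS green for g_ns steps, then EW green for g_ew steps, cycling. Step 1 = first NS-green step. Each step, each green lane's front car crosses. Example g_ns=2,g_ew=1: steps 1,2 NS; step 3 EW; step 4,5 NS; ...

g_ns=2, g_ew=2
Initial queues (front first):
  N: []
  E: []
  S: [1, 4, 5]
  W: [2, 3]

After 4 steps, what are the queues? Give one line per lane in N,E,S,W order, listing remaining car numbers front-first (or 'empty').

Step 1 [NS]: N:empty,E:wait,S:car1-GO,W:wait | queues: N=0 E=0 S=2 W=2
Step 2 [NS]: N:empty,E:wait,S:car4-GO,W:wait | queues: N=0 E=0 S=1 W=2
Step 3 [EW]: N:wait,E:empty,S:wait,W:car2-GO | queues: N=0 E=0 S=1 W=1
Step 4 [EW]: N:wait,E:empty,S:wait,W:car3-GO | queues: N=0 E=0 S=1 W=0

N: empty
E: empty
S: 5
W: empty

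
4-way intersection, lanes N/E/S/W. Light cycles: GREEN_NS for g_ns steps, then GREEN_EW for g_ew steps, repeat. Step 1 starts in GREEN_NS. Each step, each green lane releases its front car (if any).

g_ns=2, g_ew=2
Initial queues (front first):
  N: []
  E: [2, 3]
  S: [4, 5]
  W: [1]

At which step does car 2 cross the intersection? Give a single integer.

Step 1 [NS]: N:empty,E:wait,S:car4-GO,W:wait | queues: N=0 E=2 S=1 W=1
Step 2 [NS]: N:empty,E:wait,S:car5-GO,W:wait | queues: N=0 E=2 S=0 W=1
Step 3 [EW]: N:wait,E:car2-GO,S:wait,W:car1-GO | queues: N=0 E=1 S=0 W=0
Step 4 [EW]: N:wait,E:car3-GO,S:wait,W:empty | queues: N=0 E=0 S=0 W=0
Car 2 crosses at step 3

3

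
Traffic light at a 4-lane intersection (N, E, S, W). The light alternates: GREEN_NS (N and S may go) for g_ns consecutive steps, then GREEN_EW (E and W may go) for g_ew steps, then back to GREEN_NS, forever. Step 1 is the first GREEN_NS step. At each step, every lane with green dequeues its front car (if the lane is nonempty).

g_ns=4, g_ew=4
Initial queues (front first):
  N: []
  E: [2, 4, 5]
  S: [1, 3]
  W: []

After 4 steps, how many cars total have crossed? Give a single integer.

Answer: 2

Derivation:
Step 1 [NS]: N:empty,E:wait,S:car1-GO,W:wait | queues: N=0 E=3 S=1 W=0
Step 2 [NS]: N:empty,E:wait,S:car3-GO,W:wait | queues: N=0 E=3 S=0 W=0
Step 3 [NS]: N:empty,E:wait,S:empty,W:wait | queues: N=0 E=3 S=0 W=0
Step 4 [NS]: N:empty,E:wait,S:empty,W:wait | queues: N=0 E=3 S=0 W=0
Cars crossed by step 4: 2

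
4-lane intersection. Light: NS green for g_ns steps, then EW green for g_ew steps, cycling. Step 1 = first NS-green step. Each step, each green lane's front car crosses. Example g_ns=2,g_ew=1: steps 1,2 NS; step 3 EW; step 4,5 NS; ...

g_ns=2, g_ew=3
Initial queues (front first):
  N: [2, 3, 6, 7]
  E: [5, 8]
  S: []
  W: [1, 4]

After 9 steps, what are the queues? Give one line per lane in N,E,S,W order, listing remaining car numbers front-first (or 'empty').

Step 1 [NS]: N:car2-GO,E:wait,S:empty,W:wait | queues: N=3 E=2 S=0 W=2
Step 2 [NS]: N:car3-GO,E:wait,S:empty,W:wait | queues: N=2 E=2 S=0 W=2
Step 3 [EW]: N:wait,E:car5-GO,S:wait,W:car1-GO | queues: N=2 E=1 S=0 W=1
Step 4 [EW]: N:wait,E:car8-GO,S:wait,W:car4-GO | queues: N=2 E=0 S=0 W=0
Step 5 [EW]: N:wait,E:empty,S:wait,W:empty | queues: N=2 E=0 S=0 W=0
Step 6 [NS]: N:car6-GO,E:wait,S:empty,W:wait | queues: N=1 E=0 S=0 W=0
Step 7 [NS]: N:car7-GO,E:wait,S:empty,W:wait | queues: N=0 E=0 S=0 W=0

N: empty
E: empty
S: empty
W: empty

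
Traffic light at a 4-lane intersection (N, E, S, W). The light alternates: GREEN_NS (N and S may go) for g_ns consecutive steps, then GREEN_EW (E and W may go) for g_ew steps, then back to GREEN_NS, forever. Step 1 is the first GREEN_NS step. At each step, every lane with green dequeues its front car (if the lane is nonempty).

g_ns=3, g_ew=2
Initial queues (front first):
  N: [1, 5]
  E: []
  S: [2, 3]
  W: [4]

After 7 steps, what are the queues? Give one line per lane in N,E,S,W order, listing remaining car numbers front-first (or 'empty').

Step 1 [NS]: N:car1-GO,E:wait,S:car2-GO,W:wait | queues: N=1 E=0 S=1 W=1
Step 2 [NS]: N:car5-GO,E:wait,S:car3-GO,W:wait | queues: N=0 E=0 S=0 W=1
Step 3 [NS]: N:empty,E:wait,S:empty,W:wait | queues: N=0 E=0 S=0 W=1
Step 4 [EW]: N:wait,E:empty,S:wait,W:car4-GO | queues: N=0 E=0 S=0 W=0

N: empty
E: empty
S: empty
W: empty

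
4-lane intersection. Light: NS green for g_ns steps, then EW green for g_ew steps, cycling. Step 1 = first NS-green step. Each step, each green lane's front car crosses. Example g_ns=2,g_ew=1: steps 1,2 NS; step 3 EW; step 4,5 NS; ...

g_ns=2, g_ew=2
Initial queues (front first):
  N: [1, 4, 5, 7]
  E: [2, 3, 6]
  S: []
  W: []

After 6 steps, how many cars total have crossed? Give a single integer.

Answer: 6

Derivation:
Step 1 [NS]: N:car1-GO,E:wait,S:empty,W:wait | queues: N=3 E=3 S=0 W=0
Step 2 [NS]: N:car4-GO,E:wait,S:empty,W:wait | queues: N=2 E=3 S=0 W=0
Step 3 [EW]: N:wait,E:car2-GO,S:wait,W:empty | queues: N=2 E=2 S=0 W=0
Step 4 [EW]: N:wait,E:car3-GO,S:wait,W:empty | queues: N=2 E=1 S=0 W=0
Step 5 [NS]: N:car5-GO,E:wait,S:empty,W:wait | queues: N=1 E=1 S=0 W=0
Step 6 [NS]: N:car7-GO,E:wait,S:empty,W:wait | queues: N=0 E=1 S=0 W=0
Cars crossed by step 6: 6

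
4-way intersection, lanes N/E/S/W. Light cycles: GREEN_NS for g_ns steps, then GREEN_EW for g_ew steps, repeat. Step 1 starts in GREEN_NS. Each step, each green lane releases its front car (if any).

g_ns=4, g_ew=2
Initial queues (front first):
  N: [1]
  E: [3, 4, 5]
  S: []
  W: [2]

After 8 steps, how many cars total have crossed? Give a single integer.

Step 1 [NS]: N:car1-GO,E:wait,S:empty,W:wait | queues: N=0 E=3 S=0 W=1
Step 2 [NS]: N:empty,E:wait,S:empty,W:wait | queues: N=0 E=3 S=0 W=1
Step 3 [NS]: N:empty,E:wait,S:empty,W:wait | queues: N=0 E=3 S=0 W=1
Step 4 [NS]: N:empty,E:wait,S:empty,W:wait | queues: N=0 E=3 S=0 W=1
Step 5 [EW]: N:wait,E:car3-GO,S:wait,W:car2-GO | queues: N=0 E=2 S=0 W=0
Step 6 [EW]: N:wait,E:car4-GO,S:wait,W:empty | queues: N=0 E=1 S=0 W=0
Step 7 [NS]: N:empty,E:wait,S:empty,W:wait | queues: N=0 E=1 S=0 W=0
Step 8 [NS]: N:empty,E:wait,S:empty,W:wait | queues: N=0 E=1 S=0 W=0
Cars crossed by step 8: 4

Answer: 4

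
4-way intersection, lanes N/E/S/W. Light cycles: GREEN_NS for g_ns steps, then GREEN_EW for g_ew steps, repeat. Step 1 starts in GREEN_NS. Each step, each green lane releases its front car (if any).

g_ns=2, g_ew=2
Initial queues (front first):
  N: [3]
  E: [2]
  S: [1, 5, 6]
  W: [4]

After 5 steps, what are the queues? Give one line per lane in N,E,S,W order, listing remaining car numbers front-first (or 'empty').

Step 1 [NS]: N:car3-GO,E:wait,S:car1-GO,W:wait | queues: N=0 E=1 S=2 W=1
Step 2 [NS]: N:empty,E:wait,S:car5-GO,W:wait | queues: N=0 E=1 S=1 W=1
Step 3 [EW]: N:wait,E:car2-GO,S:wait,W:car4-GO | queues: N=0 E=0 S=1 W=0
Step 4 [EW]: N:wait,E:empty,S:wait,W:empty | queues: N=0 E=0 S=1 W=0
Step 5 [NS]: N:empty,E:wait,S:car6-GO,W:wait | queues: N=0 E=0 S=0 W=0

N: empty
E: empty
S: empty
W: empty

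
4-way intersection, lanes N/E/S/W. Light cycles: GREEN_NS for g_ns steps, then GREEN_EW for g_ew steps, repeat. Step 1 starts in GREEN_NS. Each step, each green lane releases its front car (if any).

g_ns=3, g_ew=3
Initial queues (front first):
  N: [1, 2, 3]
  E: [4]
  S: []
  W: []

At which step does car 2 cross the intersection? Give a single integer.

Step 1 [NS]: N:car1-GO,E:wait,S:empty,W:wait | queues: N=2 E=1 S=0 W=0
Step 2 [NS]: N:car2-GO,E:wait,S:empty,W:wait | queues: N=1 E=1 S=0 W=0
Step 3 [NS]: N:car3-GO,E:wait,S:empty,W:wait | queues: N=0 E=1 S=0 W=0
Step 4 [EW]: N:wait,E:car4-GO,S:wait,W:empty | queues: N=0 E=0 S=0 W=0
Car 2 crosses at step 2

2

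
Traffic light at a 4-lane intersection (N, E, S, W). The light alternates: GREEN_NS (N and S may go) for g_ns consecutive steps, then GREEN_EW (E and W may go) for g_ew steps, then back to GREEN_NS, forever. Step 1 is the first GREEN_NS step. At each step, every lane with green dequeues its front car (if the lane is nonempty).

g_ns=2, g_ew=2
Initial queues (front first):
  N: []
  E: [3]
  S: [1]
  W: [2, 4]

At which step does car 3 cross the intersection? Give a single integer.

Step 1 [NS]: N:empty,E:wait,S:car1-GO,W:wait | queues: N=0 E=1 S=0 W=2
Step 2 [NS]: N:empty,E:wait,S:empty,W:wait | queues: N=0 E=1 S=0 W=2
Step 3 [EW]: N:wait,E:car3-GO,S:wait,W:car2-GO | queues: N=0 E=0 S=0 W=1
Step 4 [EW]: N:wait,E:empty,S:wait,W:car4-GO | queues: N=0 E=0 S=0 W=0
Car 3 crosses at step 3

3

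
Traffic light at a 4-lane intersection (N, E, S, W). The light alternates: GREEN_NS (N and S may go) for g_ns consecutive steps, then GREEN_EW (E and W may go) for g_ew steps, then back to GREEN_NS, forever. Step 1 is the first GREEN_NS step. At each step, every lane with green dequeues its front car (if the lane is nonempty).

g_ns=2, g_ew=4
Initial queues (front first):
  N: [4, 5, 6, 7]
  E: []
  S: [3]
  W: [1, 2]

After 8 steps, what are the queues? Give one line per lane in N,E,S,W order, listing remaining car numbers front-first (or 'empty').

Step 1 [NS]: N:car4-GO,E:wait,S:car3-GO,W:wait | queues: N=3 E=0 S=0 W=2
Step 2 [NS]: N:car5-GO,E:wait,S:empty,W:wait | queues: N=2 E=0 S=0 W=2
Step 3 [EW]: N:wait,E:empty,S:wait,W:car1-GO | queues: N=2 E=0 S=0 W=1
Step 4 [EW]: N:wait,E:empty,S:wait,W:car2-GO | queues: N=2 E=0 S=0 W=0
Step 5 [EW]: N:wait,E:empty,S:wait,W:empty | queues: N=2 E=0 S=0 W=0
Step 6 [EW]: N:wait,E:empty,S:wait,W:empty | queues: N=2 E=0 S=0 W=0
Step 7 [NS]: N:car6-GO,E:wait,S:empty,W:wait | queues: N=1 E=0 S=0 W=0
Step 8 [NS]: N:car7-GO,E:wait,S:empty,W:wait | queues: N=0 E=0 S=0 W=0

N: empty
E: empty
S: empty
W: empty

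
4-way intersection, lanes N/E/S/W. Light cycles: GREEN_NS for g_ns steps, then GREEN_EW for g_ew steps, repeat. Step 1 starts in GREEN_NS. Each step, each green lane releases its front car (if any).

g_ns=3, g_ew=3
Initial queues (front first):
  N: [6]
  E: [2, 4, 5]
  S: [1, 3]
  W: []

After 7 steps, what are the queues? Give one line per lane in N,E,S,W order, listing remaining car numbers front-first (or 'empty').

Step 1 [NS]: N:car6-GO,E:wait,S:car1-GO,W:wait | queues: N=0 E=3 S=1 W=0
Step 2 [NS]: N:empty,E:wait,S:car3-GO,W:wait | queues: N=0 E=3 S=0 W=0
Step 3 [NS]: N:empty,E:wait,S:empty,W:wait | queues: N=0 E=3 S=0 W=0
Step 4 [EW]: N:wait,E:car2-GO,S:wait,W:empty | queues: N=0 E=2 S=0 W=0
Step 5 [EW]: N:wait,E:car4-GO,S:wait,W:empty | queues: N=0 E=1 S=0 W=0
Step 6 [EW]: N:wait,E:car5-GO,S:wait,W:empty | queues: N=0 E=0 S=0 W=0

N: empty
E: empty
S: empty
W: empty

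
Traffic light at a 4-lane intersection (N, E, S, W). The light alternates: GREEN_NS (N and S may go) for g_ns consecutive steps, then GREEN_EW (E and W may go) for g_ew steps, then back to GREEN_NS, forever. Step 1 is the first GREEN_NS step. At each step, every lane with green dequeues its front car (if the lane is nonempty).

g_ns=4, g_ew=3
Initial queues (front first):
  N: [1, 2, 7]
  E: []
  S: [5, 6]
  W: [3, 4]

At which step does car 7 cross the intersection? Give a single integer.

Step 1 [NS]: N:car1-GO,E:wait,S:car5-GO,W:wait | queues: N=2 E=0 S=1 W=2
Step 2 [NS]: N:car2-GO,E:wait,S:car6-GO,W:wait | queues: N=1 E=0 S=0 W=2
Step 3 [NS]: N:car7-GO,E:wait,S:empty,W:wait | queues: N=0 E=0 S=0 W=2
Step 4 [NS]: N:empty,E:wait,S:empty,W:wait | queues: N=0 E=0 S=0 W=2
Step 5 [EW]: N:wait,E:empty,S:wait,W:car3-GO | queues: N=0 E=0 S=0 W=1
Step 6 [EW]: N:wait,E:empty,S:wait,W:car4-GO | queues: N=0 E=0 S=0 W=0
Car 7 crosses at step 3

3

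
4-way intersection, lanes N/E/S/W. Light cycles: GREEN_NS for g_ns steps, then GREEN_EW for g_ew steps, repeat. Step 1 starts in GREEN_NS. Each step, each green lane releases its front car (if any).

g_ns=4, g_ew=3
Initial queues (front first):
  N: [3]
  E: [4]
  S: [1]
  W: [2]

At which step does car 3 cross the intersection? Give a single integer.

Step 1 [NS]: N:car3-GO,E:wait,S:car1-GO,W:wait | queues: N=0 E=1 S=0 W=1
Step 2 [NS]: N:empty,E:wait,S:empty,W:wait | queues: N=0 E=1 S=0 W=1
Step 3 [NS]: N:empty,E:wait,S:empty,W:wait | queues: N=0 E=1 S=0 W=1
Step 4 [NS]: N:empty,E:wait,S:empty,W:wait | queues: N=0 E=1 S=0 W=1
Step 5 [EW]: N:wait,E:car4-GO,S:wait,W:car2-GO | queues: N=0 E=0 S=0 W=0
Car 3 crosses at step 1

1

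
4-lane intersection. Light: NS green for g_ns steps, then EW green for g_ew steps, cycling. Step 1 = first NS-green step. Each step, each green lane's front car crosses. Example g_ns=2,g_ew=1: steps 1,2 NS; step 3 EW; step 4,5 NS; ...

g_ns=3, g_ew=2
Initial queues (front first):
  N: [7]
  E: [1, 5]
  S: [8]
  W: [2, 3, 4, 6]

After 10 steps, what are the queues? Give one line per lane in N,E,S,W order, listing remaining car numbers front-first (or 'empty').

Step 1 [NS]: N:car7-GO,E:wait,S:car8-GO,W:wait | queues: N=0 E=2 S=0 W=4
Step 2 [NS]: N:empty,E:wait,S:empty,W:wait | queues: N=0 E=2 S=0 W=4
Step 3 [NS]: N:empty,E:wait,S:empty,W:wait | queues: N=0 E=2 S=0 W=4
Step 4 [EW]: N:wait,E:car1-GO,S:wait,W:car2-GO | queues: N=0 E=1 S=0 W=3
Step 5 [EW]: N:wait,E:car5-GO,S:wait,W:car3-GO | queues: N=0 E=0 S=0 W=2
Step 6 [NS]: N:empty,E:wait,S:empty,W:wait | queues: N=0 E=0 S=0 W=2
Step 7 [NS]: N:empty,E:wait,S:empty,W:wait | queues: N=0 E=0 S=0 W=2
Step 8 [NS]: N:empty,E:wait,S:empty,W:wait | queues: N=0 E=0 S=0 W=2
Step 9 [EW]: N:wait,E:empty,S:wait,W:car4-GO | queues: N=0 E=0 S=0 W=1
Step 10 [EW]: N:wait,E:empty,S:wait,W:car6-GO | queues: N=0 E=0 S=0 W=0

N: empty
E: empty
S: empty
W: empty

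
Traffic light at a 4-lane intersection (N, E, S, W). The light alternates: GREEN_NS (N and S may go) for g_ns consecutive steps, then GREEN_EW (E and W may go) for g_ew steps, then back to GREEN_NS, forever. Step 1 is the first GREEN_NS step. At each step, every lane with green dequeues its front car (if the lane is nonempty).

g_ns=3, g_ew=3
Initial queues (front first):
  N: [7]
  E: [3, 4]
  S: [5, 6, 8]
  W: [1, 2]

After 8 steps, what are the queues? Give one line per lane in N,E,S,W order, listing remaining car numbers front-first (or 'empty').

Step 1 [NS]: N:car7-GO,E:wait,S:car5-GO,W:wait | queues: N=0 E=2 S=2 W=2
Step 2 [NS]: N:empty,E:wait,S:car6-GO,W:wait | queues: N=0 E=2 S=1 W=2
Step 3 [NS]: N:empty,E:wait,S:car8-GO,W:wait | queues: N=0 E=2 S=0 W=2
Step 4 [EW]: N:wait,E:car3-GO,S:wait,W:car1-GO | queues: N=0 E=1 S=0 W=1
Step 5 [EW]: N:wait,E:car4-GO,S:wait,W:car2-GO | queues: N=0 E=0 S=0 W=0

N: empty
E: empty
S: empty
W: empty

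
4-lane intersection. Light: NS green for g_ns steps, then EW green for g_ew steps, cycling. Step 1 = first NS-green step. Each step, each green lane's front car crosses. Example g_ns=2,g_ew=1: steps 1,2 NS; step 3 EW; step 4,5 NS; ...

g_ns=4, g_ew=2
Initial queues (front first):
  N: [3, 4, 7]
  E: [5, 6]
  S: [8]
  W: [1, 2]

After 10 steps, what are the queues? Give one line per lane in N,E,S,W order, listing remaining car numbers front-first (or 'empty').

Step 1 [NS]: N:car3-GO,E:wait,S:car8-GO,W:wait | queues: N=2 E=2 S=0 W=2
Step 2 [NS]: N:car4-GO,E:wait,S:empty,W:wait | queues: N=1 E=2 S=0 W=2
Step 3 [NS]: N:car7-GO,E:wait,S:empty,W:wait | queues: N=0 E=2 S=0 W=2
Step 4 [NS]: N:empty,E:wait,S:empty,W:wait | queues: N=0 E=2 S=0 W=2
Step 5 [EW]: N:wait,E:car5-GO,S:wait,W:car1-GO | queues: N=0 E=1 S=0 W=1
Step 6 [EW]: N:wait,E:car6-GO,S:wait,W:car2-GO | queues: N=0 E=0 S=0 W=0

N: empty
E: empty
S: empty
W: empty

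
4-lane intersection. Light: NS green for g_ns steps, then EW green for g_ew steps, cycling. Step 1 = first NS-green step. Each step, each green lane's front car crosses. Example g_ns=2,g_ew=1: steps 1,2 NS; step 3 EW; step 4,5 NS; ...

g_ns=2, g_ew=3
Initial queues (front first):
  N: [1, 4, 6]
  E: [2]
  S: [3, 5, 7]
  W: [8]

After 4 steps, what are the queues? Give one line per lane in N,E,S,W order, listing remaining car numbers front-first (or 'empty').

Step 1 [NS]: N:car1-GO,E:wait,S:car3-GO,W:wait | queues: N=2 E=1 S=2 W=1
Step 2 [NS]: N:car4-GO,E:wait,S:car5-GO,W:wait | queues: N=1 E=1 S=1 W=1
Step 3 [EW]: N:wait,E:car2-GO,S:wait,W:car8-GO | queues: N=1 E=0 S=1 W=0
Step 4 [EW]: N:wait,E:empty,S:wait,W:empty | queues: N=1 E=0 S=1 W=0

N: 6
E: empty
S: 7
W: empty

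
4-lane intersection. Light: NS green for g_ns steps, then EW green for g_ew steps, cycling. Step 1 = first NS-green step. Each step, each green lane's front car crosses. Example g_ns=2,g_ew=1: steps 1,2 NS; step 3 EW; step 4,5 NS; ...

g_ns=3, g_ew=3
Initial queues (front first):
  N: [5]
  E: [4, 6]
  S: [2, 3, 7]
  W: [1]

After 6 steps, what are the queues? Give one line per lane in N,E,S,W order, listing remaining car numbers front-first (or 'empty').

Step 1 [NS]: N:car5-GO,E:wait,S:car2-GO,W:wait | queues: N=0 E=2 S=2 W=1
Step 2 [NS]: N:empty,E:wait,S:car3-GO,W:wait | queues: N=0 E=2 S=1 W=1
Step 3 [NS]: N:empty,E:wait,S:car7-GO,W:wait | queues: N=0 E=2 S=0 W=1
Step 4 [EW]: N:wait,E:car4-GO,S:wait,W:car1-GO | queues: N=0 E=1 S=0 W=0
Step 5 [EW]: N:wait,E:car6-GO,S:wait,W:empty | queues: N=0 E=0 S=0 W=0

N: empty
E: empty
S: empty
W: empty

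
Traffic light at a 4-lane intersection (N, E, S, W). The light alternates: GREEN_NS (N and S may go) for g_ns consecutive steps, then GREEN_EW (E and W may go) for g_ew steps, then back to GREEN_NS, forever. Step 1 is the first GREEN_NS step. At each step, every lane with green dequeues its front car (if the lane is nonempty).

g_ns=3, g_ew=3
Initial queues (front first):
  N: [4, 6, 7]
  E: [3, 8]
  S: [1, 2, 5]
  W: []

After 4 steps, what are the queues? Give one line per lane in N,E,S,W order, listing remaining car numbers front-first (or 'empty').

Step 1 [NS]: N:car4-GO,E:wait,S:car1-GO,W:wait | queues: N=2 E=2 S=2 W=0
Step 2 [NS]: N:car6-GO,E:wait,S:car2-GO,W:wait | queues: N=1 E=2 S=1 W=0
Step 3 [NS]: N:car7-GO,E:wait,S:car5-GO,W:wait | queues: N=0 E=2 S=0 W=0
Step 4 [EW]: N:wait,E:car3-GO,S:wait,W:empty | queues: N=0 E=1 S=0 W=0

N: empty
E: 8
S: empty
W: empty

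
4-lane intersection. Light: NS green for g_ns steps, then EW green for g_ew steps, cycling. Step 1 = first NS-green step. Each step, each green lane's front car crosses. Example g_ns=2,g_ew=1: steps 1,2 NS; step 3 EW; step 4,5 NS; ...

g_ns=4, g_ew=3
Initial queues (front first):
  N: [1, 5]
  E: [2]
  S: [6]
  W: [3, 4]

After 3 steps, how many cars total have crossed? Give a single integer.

Step 1 [NS]: N:car1-GO,E:wait,S:car6-GO,W:wait | queues: N=1 E=1 S=0 W=2
Step 2 [NS]: N:car5-GO,E:wait,S:empty,W:wait | queues: N=0 E=1 S=0 W=2
Step 3 [NS]: N:empty,E:wait,S:empty,W:wait | queues: N=0 E=1 S=0 W=2
Cars crossed by step 3: 3

Answer: 3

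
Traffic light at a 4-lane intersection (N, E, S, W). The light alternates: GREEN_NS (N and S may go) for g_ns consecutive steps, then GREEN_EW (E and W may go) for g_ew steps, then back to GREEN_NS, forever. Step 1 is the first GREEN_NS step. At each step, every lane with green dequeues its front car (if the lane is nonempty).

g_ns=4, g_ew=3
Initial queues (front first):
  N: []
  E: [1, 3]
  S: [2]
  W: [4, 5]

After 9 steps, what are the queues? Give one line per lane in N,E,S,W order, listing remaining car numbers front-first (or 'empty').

Step 1 [NS]: N:empty,E:wait,S:car2-GO,W:wait | queues: N=0 E=2 S=0 W=2
Step 2 [NS]: N:empty,E:wait,S:empty,W:wait | queues: N=0 E=2 S=0 W=2
Step 3 [NS]: N:empty,E:wait,S:empty,W:wait | queues: N=0 E=2 S=0 W=2
Step 4 [NS]: N:empty,E:wait,S:empty,W:wait | queues: N=0 E=2 S=0 W=2
Step 5 [EW]: N:wait,E:car1-GO,S:wait,W:car4-GO | queues: N=0 E=1 S=0 W=1
Step 6 [EW]: N:wait,E:car3-GO,S:wait,W:car5-GO | queues: N=0 E=0 S=0 W=0

N: empty
E: empty
S: empty
W: empty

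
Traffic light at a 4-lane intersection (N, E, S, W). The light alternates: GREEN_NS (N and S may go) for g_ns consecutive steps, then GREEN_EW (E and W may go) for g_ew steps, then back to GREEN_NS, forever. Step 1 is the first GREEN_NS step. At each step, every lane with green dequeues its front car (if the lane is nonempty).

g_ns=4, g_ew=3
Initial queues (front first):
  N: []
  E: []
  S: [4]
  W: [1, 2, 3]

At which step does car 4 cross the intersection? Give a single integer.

Step 1 [NS]: N:empty,E:wait,S:car4-GO,W:wait | queues: N=0 E=0 S=0 W=3
Step 2 [NS]: N:empty,E:wait,S:empty,W:wait | queues: N=0 E=0 S=0 W=3
Step 3 [NS]: N:empty,E:wait,S:empty,W:wait | queues: N=0 E=0 S=0 W=3
Step 4 [NS]: N:empty,E:wait,S:empty,W:wait | queues: N=0 E=0 S=0 W=3
Step 5 [EW]: N:wait,E:empty,S:wait,W:car1-GO | queues: N=0 E=0 S=0 W=2
Step 6 [EW]: N:wait,E:empty,S:wait,W:car2-GO | queues: N=0 E=0 S=0 W=1
Step 7 [EW]: N:wait,E:empty,S:wait,W:car3-GO | queues: N=0 E=0 S=0 W=0
Car 4 crosses at step 1

1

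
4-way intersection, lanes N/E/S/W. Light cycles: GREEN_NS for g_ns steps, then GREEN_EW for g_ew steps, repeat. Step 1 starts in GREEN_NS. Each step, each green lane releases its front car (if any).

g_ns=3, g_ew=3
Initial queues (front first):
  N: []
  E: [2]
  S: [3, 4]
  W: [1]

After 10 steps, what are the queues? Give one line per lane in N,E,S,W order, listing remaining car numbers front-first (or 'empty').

Step 1 [NS]: N:empty,E:wait,S:car3-GO,W:wait | queues: N=0 E=1 S=1 W=1
Step 2 [NS]: N:empty,E:wait,S:car4-GO,W:wait | queues: N=0 E=1 S=0 W=1
Step 3 [NS]: N:empty,E:wait,S:empty,W:wait | queues: N=0 E=1 S=0 W=1
Step 4 [EW]: N:wait,E:car2-GO,S:wait,W:car1-GO | queues: N=0 E=0 S=0 W=0

N: empty
E: empty
S: empty
W: empty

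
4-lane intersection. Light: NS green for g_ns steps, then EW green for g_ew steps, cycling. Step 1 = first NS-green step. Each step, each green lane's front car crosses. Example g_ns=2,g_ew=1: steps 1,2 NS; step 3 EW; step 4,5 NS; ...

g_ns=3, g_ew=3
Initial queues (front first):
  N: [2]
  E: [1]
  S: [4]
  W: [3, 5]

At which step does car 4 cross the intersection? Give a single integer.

Step 1 [NS]: N:car2-GO,E:wait,S:car4-GO,W:wait | queues: N=0 E=1 S=0 W=2
Step 2 [NS]: N:empty,E:wait,S:empty,W:wait | queues: N=0 E=1 S=0 W=2
Step 3 [NS]: N:empty,E:wait,S:empty,W:wait | queues: N=0 E=1 S=0 W=2
Step 4 [EW]: N:wait,E:car1-GO,S:wait,W:car3-GO | queues: N=0 E=0 S=0 W=1
Step 5 [EW]: N:wait,E:empty,S:wait,W:car5-GO | queues: N=0 E=0 S=0 W=0
Car 4 crosses at step 1

1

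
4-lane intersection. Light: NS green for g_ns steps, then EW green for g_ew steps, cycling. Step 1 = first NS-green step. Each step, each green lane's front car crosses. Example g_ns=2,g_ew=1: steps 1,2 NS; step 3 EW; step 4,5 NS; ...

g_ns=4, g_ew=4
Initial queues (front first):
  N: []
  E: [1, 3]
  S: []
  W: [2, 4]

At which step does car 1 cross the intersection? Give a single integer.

Step 1 [NS]: N:empty,E:wait,S:empty,W:wait | queues: N=0 E=2 S=0 W=2
Step 2 [NS]: N:empty,E:wait,S:empty,W:wait | queues: N=0 E=2 S=0 W=2
Step 3 [NS]: N:empty,E:wait,S:empty,W:wait | queues: N=0 E=2 S=0 W=2
Step 4 [NS]: N:empty,E:wait,S:empty,W:wait | queues: N=0 E=2 S=0 W=2
Step 5 [EW]: N:wait,E:car1-GO,S:wait,W:car2-GO | queues: N=0 E=1 S=0 W=1
Step 6 [EW]: N:wait,E:car3-GO,S:wait,W:car4-GO | queues: N=0 E=0 S=0 W=0
Car 1 crosses at step 5

5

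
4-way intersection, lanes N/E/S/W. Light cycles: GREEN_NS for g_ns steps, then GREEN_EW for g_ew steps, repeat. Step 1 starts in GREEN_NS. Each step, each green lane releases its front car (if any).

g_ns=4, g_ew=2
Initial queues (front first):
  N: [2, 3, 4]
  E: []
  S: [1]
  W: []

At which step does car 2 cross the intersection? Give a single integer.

Step 1 [NS]: N:car2-GO,E:wait,S:car1-GO,W:wait | queues: N=2 E=0 S=0 W=0
Step 2 [NS]: N:car3-GO,E:wait,S:empty,W:wait | queues: N=1 E=0 S=0 W=0
Step 3 [NS]: N:car4-GO,E:wait,S:empty,W:wait | queues: N=0 E=0 S=0 W=0
Car 2 crosses at step 1

1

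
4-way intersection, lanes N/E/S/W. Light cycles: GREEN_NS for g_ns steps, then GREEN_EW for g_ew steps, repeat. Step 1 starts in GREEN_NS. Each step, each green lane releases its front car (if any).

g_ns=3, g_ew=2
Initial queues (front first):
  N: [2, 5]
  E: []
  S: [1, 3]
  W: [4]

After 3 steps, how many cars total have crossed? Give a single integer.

Answer: 4

Derivation:
Step 1 [NS]: N:car2-GO,E:wait,S:car1-GO,W:wait | queues: N=1 E=0 S=1 W=1
Step 2 [NS]: N:car5-GO,E:wait,S:car3-GO,W:wait | queues: N=0 E=0 S=0 W=1
Step 3 [NS]: N:empty,E:wait,S:empty,W:wait | queues: N=0 E=0 S=0 W=1
Cars crossed by step 3: 4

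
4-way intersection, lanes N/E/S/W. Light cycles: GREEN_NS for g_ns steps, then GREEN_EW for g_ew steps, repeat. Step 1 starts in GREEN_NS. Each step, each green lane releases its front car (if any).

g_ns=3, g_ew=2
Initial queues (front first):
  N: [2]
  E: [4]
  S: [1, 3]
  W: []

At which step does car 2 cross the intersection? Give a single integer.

Step 1 [NS]: N:car2-GO,E:wait,S:car1-GO,W:wait | queues: N=0 E=1 S=1 W=0
Step 2 [NS]: N:empty,E:wait,S:car3-GO,W:wait | queues: N=0 E=1 S=0 W=0
Step 3 [NS]: N:empty,E:wait,S:empty,W:wait | queues: N=0 E=1 S=0 W=0
Step 4 [EW]: N:wait,E:car4-GO,S:wait,W:empty | queues: N=0 E=0 S=0 W=0
Car 2 crosses at step 1

1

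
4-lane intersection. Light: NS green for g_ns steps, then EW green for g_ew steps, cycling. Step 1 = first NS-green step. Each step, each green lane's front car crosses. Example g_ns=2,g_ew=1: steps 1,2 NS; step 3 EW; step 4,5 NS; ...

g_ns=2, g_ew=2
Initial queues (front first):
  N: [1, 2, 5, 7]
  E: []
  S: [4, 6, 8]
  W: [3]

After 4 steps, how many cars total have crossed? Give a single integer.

Step 1 [NS]: N:car1-GO,E:wait,S:car4-GO,W:wait | queues: N=3 E=0 S=2 W=1
Step 2 [NS]: N:car2-GO,E:wait,S:car6-GO,W:wait | queues: N=2 E=0 S=1 W=1
Step 3 [EW]: N:wait,E:empty,S:wait,W:car3-GO | queues: N=2 E=0 S=1 W=0
Step 4 [EW]: N:wait,E:empty,S:wait,W:empty | queues: N=2 E=0 S=1 W=0
Cars crossed by step 4: 5

Answer: 5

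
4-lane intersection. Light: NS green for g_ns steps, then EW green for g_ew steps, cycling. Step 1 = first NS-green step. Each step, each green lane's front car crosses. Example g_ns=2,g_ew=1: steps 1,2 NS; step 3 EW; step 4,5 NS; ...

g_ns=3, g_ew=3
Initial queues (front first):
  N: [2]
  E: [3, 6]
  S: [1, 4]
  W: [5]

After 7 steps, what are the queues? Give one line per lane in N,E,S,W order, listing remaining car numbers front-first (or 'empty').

Step 1 [NS]: N:car2-GO,E:wait,S:car1-GO,W:wait | queues: N=0 E=2 S=1 W=1
Step 2 [NS]: N:empty,E:wait,S:car4-GO,W:wait | queues: N=0 E=2 S=0 W=1
Step 3 [NS]: N:empty,E:wait,S:empty,W:wait | queues: N=0 E=2 S=0 W=1
Step 4 [EW]: N:wait,E:car3-GO,S:wait,W:car5-GO | queues: N=0 E=1 S=0 W=0
Step 5 [EW]: N:wait,E:car6-GO,S:wait,W:empty | queues: N=0 E=0 S=0 W=0

N: empty
E: empty
S: empty
W: empty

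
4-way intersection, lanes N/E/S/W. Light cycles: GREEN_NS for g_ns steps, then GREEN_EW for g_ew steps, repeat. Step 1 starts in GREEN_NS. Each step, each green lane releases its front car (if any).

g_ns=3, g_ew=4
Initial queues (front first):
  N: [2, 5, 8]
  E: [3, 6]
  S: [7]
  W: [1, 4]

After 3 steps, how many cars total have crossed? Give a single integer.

Step 1 [NS]: N:car2-GO,E:wait,S:car7-GO,W:wait | queues: N=2 E=2 S=0 W=2
Step 2 [NS]: N:car5-GO,E:wait,S:empty,W:wait | queues: N=1 E=2 S=0 W=2
Step 3 [NS]: N:car8-GO,E:wait,S:empty,W:wait | queues: N=0 E=2 S=0 W=2
Cars crossed by step 3: 4

Answer: 4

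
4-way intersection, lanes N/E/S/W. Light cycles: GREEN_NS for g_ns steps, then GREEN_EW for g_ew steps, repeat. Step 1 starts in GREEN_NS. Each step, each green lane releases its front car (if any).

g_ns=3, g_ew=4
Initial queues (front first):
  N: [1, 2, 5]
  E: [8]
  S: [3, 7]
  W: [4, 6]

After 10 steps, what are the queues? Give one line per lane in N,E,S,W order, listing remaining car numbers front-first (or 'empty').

Step 1 [NS]: N:car1-GO,E:wait,S:car3-GO,W:wait | queues: N=2 E=1 S=1 W=2
Step 2 [NS]: N:car2-GO,E:wait,S:car7-GO,W:wait | queues: N=1 E=1 S=0 W=2
Step 3 [NS]: N:car5-GO,E:wait,S:empty,W:wait | queues: N=0 E=1 S=0 W=2
Step 4 [EW]: N:wait,E:car8-GO,S:wait,W:car4-GO | queues: N=0 E=0 S=0 W=1
Step 5 [EW]: N:wait,E:empty,S:wait,W:car6-GO | queues: N=0 E=0 S=0 W=0

N: empty
E: empty
S: empty
W: empty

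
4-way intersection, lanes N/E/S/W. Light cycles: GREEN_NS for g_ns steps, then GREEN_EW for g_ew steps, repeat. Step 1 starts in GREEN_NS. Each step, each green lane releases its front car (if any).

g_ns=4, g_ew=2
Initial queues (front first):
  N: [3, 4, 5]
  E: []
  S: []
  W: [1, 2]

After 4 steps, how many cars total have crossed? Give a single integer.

Answer: 3

Derivation:
Step 1 [NS]: N:car3-GO,E:wait,S:empty,W:wait | queues: N=2 E=0 S=0 W=2
Step 2 [NS]: N:car4-GO,E:wait,S:empty,W:wait | queues: N=1 E=0 S=0 W=2
Step 3 [NS]: N:car5-GO,E:wait,S:empty,W:wait | queues: N=0 E=0 S=0 W=2
Step 4 [NS]: N:empty,E:wait,S:empty,W:wait | queues: N=0 E=0 S=0 W=2
Cars crossed by step 4: 3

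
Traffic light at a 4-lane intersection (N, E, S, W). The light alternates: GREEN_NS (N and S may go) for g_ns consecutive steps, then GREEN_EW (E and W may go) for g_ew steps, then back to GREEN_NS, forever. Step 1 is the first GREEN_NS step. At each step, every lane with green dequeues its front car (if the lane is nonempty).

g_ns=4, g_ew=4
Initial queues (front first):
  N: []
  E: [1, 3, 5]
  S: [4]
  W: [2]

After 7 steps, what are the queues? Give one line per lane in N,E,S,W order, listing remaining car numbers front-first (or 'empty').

Step 1 [NS]: N:empty,E:wait,S:car4-GO,W:wait | queues: N=0 E=3 S=0 W=1
Step 2 [NS]: N:empty,E:wait,S:empty,W:wait | queues: N=0 E=3 S=0 W=1
Step 3 [NS]: N:empty,E:wait,S:empty,W:wait | queues: N=0 E=3 S=0 W=1
Step 4 [NS]: N:empty,E:wait,S:empty,W:wait | queues: N=0 E=3 S=0 W=1
Step 5 [EW]: N:wait,E:car1-GO,S:wait,W:car2-GO | queues: N=0 E=2 S=0 W=0
Step 6 [EW]: N:wait,E:car3-GO,S:wait,W:empty | queues: N=0 E=1 S=0 W=0
Step 7 [EW]: N:wait,E:car5-GO,S:wait,W:empty | queues: N=0 E=0 S=0 W=0

N: empty
E: empty
S: empty
W: empty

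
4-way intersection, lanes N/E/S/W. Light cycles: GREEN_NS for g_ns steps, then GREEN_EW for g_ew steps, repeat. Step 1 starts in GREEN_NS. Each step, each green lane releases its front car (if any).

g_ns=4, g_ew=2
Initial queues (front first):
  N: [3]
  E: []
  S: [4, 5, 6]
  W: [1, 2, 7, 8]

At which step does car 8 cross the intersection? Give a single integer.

Step 1 [NS]: N:car3-GO,E:wait,S:car4-GO,W:wait | queues: N=0 E=0 S=2 W=4
Step 2 [NS]: N:empty,E:wait,S:car5-GO,W:wait | queues: N=0 E=0 S=1 W=4
Step 3 [NS]: N:empty,E:wait,S:car6-GO,W:wait | queues: N=0 E=0 S=0 W=4
Step 4 [NS]: N:empty,E:wait,S:empty,W:wait | queues: N=0 E=0 S=0 W=4
Step 5 [EW]: N:wait,E:empty,S:wait,W:car1-GO | queues: N=0 E=0 S=0 W=3
Step 6 [EW]: N:wait,E:empty,S:wait,W:car2-GO | queues: N=0 E=0 S=0 W=2
Step 7 [NS]: N:empty,E:wait,S:empty,W:wait | queues: N=0 E=0 S=0 W=2
Step 8 [NS]: N:empty,E:wait,S:empty,W:wait | queues: N=0 E=0 S=0 W=2
Step 9 [NS]: N:empty,E:wait,S:empty,W:wait | queues: N=0 E=0 S=0 W=2
Step 10 [NS]: N:empty,E:wait,S:empty,W:wait | queues: N=0 E=0 S=0 W=2
Step 11 [EW]: N:wait,E:empty,S:wait,W:car7-GO | queues: N=0 E=0 S=0 W=1
Step 12 [EW]: N:wait,E:empty,S:wait,W:car8-GO | queues: N=0 E=0 S=0 W=0
Car 8 crosses at step 12

12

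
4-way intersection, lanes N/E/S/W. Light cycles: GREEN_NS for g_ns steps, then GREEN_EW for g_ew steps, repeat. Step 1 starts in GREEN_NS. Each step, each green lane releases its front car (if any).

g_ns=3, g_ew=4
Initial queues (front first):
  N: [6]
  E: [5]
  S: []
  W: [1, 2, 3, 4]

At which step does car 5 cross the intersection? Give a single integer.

Step 1 [NS]: N:car6-GO,E:wait,S:empty,W:wait | queues: N=0 E=1 S=0 W=4
Step 2 [NS]: N:empty,E:wait,S:empty,W:wait | queues: N=0 E=1 S=0 W=4
Step 3 [NS]: N:empty,E:wait,S:empty,W:wait | queues: N=0 E=1 S=0 W=4
Step 4 [EW]: N:wait,E:car5-GO,S:wait,W:car1-GO | queues: N=0 E=0 S=0 W=3
Step 5 [EW]: N:wait,E:empty,S:wait,W:car2-GO | queues: N=0 E=0 S=0 W=2
Step 6 [EW]: N:wait,E:empty,S:wait,W:car3-GO | queues: N=0 E=0 S=0 W=1
Step 7 [EW]: N:wait,E:empty,S:wait,W:car4-GO | queues: N=0 E=0 S=0 W=0
Car 5 crosses at step 4

4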